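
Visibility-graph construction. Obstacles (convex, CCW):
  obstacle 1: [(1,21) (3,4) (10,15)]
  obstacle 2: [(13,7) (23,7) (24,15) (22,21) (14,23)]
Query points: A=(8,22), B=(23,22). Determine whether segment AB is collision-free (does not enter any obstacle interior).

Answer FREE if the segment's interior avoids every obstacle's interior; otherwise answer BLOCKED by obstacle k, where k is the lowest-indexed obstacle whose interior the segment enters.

Obstacle 1 [(1,21) (3,4) (10,15)]:
  edge (1,21)–(3,4): clear
  edge (3,4)–(10,15): clear
  edge (10,15)–(1,21): clear
  midpoint (31/2,22) outside
  → clear
Obstacle 2 [(13,7) (23,7) (24,15) (22,21) (14,23)]:
  edge (13,7)–(23,7): clear
  edge (23,7)–(24,15): clear
  edge (24,15)–(22,21): clear
  edge (22,21)–(14,23): crosses AB
  edge (14,23)–(13,7): crosses AB
  → BLOCKED

BLOCKED by obstacle 2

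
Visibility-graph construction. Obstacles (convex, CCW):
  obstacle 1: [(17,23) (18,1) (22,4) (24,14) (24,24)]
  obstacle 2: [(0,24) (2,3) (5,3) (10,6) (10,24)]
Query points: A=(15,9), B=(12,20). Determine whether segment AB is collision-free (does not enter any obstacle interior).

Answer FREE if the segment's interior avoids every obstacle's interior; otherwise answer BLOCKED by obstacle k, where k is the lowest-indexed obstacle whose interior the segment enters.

FREE

Obstacle 1 [(17,23) (18,1) (22,4) (24,14) (24,24)]:
  edge (17,23)–(18,1): clear
  edge (18,1)–(22,4): clear
  edge (22,4)–(24,14): clear
  edge (24,14)–(24,24): clear
  edge (24,24)–(17,23): clear
  midpoint (27/2,29/2) outside
  → clear
Obstacle 2 [(0,24) (2,3) (5,3) (10,6) (10,24)]:
  edge (0,24)–(2,3): clear
  edge (2,3)–(5,3): clear
  edge (5,3)–(10,6): clear
  edge (10,6)–(10,24): clear
  edge (10,24)–(0,24): clear
  midpoint (27/2,29/2) outside
  → clear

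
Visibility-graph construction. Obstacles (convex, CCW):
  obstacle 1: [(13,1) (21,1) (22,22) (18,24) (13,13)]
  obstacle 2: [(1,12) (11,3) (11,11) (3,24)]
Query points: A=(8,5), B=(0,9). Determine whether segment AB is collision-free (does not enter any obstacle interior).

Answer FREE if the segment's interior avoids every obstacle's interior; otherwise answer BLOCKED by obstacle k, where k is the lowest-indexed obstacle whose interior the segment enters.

FREE

Obstacle 1 [(13,1) (21,1) (22,22) (18,24) (13,13)]:
  edge (13,1)–(21,1): clear
  edge (21,1)–(22,22): clear
  edge (22,22)–(18,24): clear
  edge (18,24)–(13,13): clear
  edge (13,13)–(13,1): clear
  midpoint (4,7) outside
  → clear
Obstacle 2 [(1,12) (11,3) (11,11) (3,24)]:
  edge (1,12)–(11,3): clear
  edge (11,3)–(11,11): clear
  edge (11,11)–(3,24): clear
  edge (3,24)–(1,12): clear
  midpoint (4,7) outside
  → clear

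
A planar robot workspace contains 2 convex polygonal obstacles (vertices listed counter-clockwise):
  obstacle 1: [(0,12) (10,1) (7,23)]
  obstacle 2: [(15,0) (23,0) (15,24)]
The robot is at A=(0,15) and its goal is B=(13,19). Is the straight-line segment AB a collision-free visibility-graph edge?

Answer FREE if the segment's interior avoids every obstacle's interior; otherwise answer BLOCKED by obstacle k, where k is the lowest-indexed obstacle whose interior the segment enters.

Obstacle 1 [(0,12) (10,1) (7,23)]:
  edge (0,12)–(10,1): clear
  edge (10,1)–(7,23): crosses AB
  edge (7,23)–(0,12): crosses AB
  → BLOCKED
Obstacle 2 [(15,0) (23,0) (15,24)]:
  edge (15,0)–(23,0): clear
  edge (23,0)–(15,24): clear
  edge (15,24)–(15,0): clear
  midpoint (13/2,17) outside
  → clear

BLOCKED by obstacle 1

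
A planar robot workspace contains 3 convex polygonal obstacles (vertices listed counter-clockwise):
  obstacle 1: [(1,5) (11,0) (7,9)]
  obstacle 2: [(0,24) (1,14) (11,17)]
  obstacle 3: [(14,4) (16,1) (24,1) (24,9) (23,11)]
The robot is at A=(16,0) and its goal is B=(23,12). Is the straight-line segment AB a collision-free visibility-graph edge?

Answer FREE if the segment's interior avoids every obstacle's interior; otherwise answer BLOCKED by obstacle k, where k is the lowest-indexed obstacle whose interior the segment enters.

Obstacle 1 [(1,5) (11,0) (7,9)]:
  edge (1,5)–(11,0): clear
  edge (11,0)–(7,9): clear
  edge (7,9)–(1,5): clear
  midpoint (39/2,6) outside
  → clear
Obstacle 2 [(0,24) (1,14) (11,17)]:
  edge (0,24)–(1,14): clear
  edge (1,14)–(11,17): clear
  edge (11,17)–(0,24): clear
  midpoint (39/2,6) outside
  → clear
Obstacle 3 [(14,4) (16,1) (24,1) (24,9) (23,11)]:
  edge (14,4)–(16,1): clear
  edge (16,1)–(24,1): crosses AB
  edge (24,1)–(24,9): clear
  edge (24,9)–(23,11): clear
  edge (23,11)–(14,4): crosses AB
  → BLOCKED

BLOCKED by obstacle 3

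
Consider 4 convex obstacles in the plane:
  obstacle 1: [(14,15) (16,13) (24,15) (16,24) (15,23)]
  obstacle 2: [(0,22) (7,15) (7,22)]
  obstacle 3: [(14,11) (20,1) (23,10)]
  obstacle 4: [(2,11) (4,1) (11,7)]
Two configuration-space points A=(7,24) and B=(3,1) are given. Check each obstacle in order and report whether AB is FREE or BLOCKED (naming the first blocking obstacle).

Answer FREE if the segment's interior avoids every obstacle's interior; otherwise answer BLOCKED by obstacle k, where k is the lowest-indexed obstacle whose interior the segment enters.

BLOCKED by obstacle 2

Obstacle 1 [(14,15) (16,13) (24,15) (16,24) (15,23)]:
  edge (14,15)–(16,13): clear
  edge (16,13)–(24,15): clear
  edge (24,15)–(16,24): clear
  edge (16,24)–(15,23): clear
  edge (15,23)–(14,15): clear
  midpoint (5,25/2) outside
  → clear
Obstacle 2 [(0,22) (7,15) (7,22)]:
  edge (0,22)–(7,15): crosses AB
  edge (7,15)–(7,22): clear
  edge (7,22)–(0,22): crosses AB
  → BLOCKED
Obstacle 3 [(14,11) (20,1) (23,10)]:
  edge (14,11)–(20,1): clear
  edge (20,1)–(23,10): clear
  edge (23,10)–(14,11): clear
  midpoint (5,25/2) outside
  → clear
Obstacle 4 [(2,11) (4,1) (11,7)]:
  edge (2,11)–(4,1): crosses AB
  edge (4,1)–(11,7): clear
  edge (11,7)–(2,11): crosses AB
  → BLOCKED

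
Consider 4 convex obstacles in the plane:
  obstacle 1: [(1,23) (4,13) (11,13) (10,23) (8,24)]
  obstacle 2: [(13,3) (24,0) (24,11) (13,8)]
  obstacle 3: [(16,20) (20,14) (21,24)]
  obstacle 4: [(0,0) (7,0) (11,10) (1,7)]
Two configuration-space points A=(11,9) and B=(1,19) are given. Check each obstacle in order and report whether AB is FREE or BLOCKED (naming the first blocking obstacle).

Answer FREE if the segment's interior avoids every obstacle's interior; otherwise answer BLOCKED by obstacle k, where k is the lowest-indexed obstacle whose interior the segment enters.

Obstacle 1 [(1,23) (4,13) (11,13) (10,23) (8,24)]:
  edge (1,23)–(4,13): crosses AB
  edge (4,13)–(11,13): crosses AB
  edge (11,13)–(10,23): clear
  edge (10,23)–(8,24): clear
  edge (8,24)–(1,23): clear
  → BLOCKED
Obstacle 2 [(13,3) (24,0) (24,11) (13,8)]:
  edge (13,3)–(24,0): clear
  edge (24,0)–(24,11): clear
  edge (24,11)–(13,8): clear
  edge (13,8)–(13,3): clear
  midpoint (6,14) outside
  → clear
Obstacle 3 [(16,20) (20,14) (21,24)]:
  edge (16,20)–(20,14): clear
  edge (20,14)–(21,24): clear
  edge (21,24)–(16,20): clear
  midpoint (6,14) outside
  → clear
Obstacle 4 [(0,0) (7,0) (11,10) (1,7)]:
  edge (0,0)–(7,0): clear
  edge (7,0)–(11,10): crosses AB
  edge (11,10)–(1,7): crosses AB
  edge (1,7)–(0,0): clear
  → BLOCKED

BLOCKED by obstacle 1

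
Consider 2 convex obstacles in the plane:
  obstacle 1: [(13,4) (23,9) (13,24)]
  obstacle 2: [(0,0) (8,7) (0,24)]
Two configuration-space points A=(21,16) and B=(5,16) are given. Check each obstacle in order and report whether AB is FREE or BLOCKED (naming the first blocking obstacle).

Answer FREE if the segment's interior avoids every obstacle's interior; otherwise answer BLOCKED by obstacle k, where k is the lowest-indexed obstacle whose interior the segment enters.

BLOCKED by obstacle 1

Obstacle 1 [(13,4) (23,9) (13,24)]:
  edge (13,4)–(23,9): clear
  edge (23,9)–(13,24): crosses AB
  edge (13,24)–(13,4): crosses AB
  → BLOCKED
Obstacle 2 [(0,0) (8,7) (0,24)]:
  edge (0,0)–(8,7): clear
  edge (8,7)–(0,24): clear
  edge (0,24)–(0,0): clear
  midpoint (13,16) outside
  → clear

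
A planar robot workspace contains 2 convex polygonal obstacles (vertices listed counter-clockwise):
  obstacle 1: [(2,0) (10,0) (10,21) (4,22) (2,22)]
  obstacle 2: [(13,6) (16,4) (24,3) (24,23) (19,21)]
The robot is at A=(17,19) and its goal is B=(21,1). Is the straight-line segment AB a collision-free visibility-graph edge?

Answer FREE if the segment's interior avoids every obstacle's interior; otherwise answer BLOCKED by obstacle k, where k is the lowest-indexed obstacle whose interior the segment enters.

BLOCKED by obstacle 2

Obstacle 1 [(2,0) (10,0) (10,21) (4,22) (2,22)]:
  edge (2,0)–(10,0): clear
  edge (10,0)–(10,21): clear
  edge (10,21)–(4,22): clear
  edge (4,22)–(2,22): clear
  edge (2,22)–(2,0): clear
  midpoint (19,10) outside
  → clear
Obstacle 2 [(13,6) (16,4) (24,3) (24,23) (19,21)]:
  edge (13,6)–(16,4): clear
  edge (16,4)–(24,3): crosses AB
  edge (24,3)–(24,23): clear
  edge (24,23)–(19,21): clear
  edge (19,21)–(13,6): crosses AB
  → BLOCKED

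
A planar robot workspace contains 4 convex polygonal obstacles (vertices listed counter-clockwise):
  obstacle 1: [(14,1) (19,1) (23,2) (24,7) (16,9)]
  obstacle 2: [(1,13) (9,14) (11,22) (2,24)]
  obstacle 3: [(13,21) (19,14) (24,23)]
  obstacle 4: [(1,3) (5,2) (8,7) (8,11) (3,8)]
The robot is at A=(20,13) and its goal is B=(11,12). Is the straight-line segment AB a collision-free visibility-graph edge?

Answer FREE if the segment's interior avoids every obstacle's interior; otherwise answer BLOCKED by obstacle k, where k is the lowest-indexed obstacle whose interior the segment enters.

FREE

Obstacle 1 [(14,1) (19,1) (23,2) (24,7) (16,9)]:
  edge (14,1)–(19,1): clear
  edge (19,1)–(23,2): clear
  edge (23,2)–(24,7): clear
  edge (24,7)–(16,9): clear
  edge (16,9)–(14,1): clear
  midpoint (31/2,25/2) outside
  → clear
Obstacle 2 [(1,13) (9,14) (11,22) (2,24)]:
  edge (1,13)–(9,14): clear
  edge (9,14)–(11,22): clear
  edge (11,22)–(2,24): clear
  edge (2,24)–(1,13): clear
  midpoint (31/2,25/2) outside
  → clear
Obstacle 3 [(13,21) (19,14) (24,23)]:
  edge (13,21)–(19,14): clear
  edge (19,14)–(24,23): clear
  edge (24,23)–(13,21): clear
  midpoint (31/2,25/2) outside
  → clear
Obstacle 4 [(1,3) (5,2) (8,7) (8,11) (3,8)]:
  edge (1,3)–(5,2): clear
  edge (5,2)–(8,7): clear
  edge (8,7)–(8,11): clear
  edge (8,11)–(3,8): clear
  edge (3,8)–(1,3): clear
  midpoint (31/2,25/2) outside
  → clear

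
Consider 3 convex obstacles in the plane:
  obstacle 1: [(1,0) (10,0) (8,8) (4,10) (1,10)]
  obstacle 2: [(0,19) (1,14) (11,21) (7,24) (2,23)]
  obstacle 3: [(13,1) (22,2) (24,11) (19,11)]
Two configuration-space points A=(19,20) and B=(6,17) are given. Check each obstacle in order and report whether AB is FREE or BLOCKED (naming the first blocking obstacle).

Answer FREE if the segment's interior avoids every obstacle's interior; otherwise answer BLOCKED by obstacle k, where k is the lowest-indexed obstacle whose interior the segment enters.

Obstacle 1 [(1,0) (10,0) (8,8) (4,10) (1,10)]:
  edge (1,0)–(10,0): clear
  edge (10,0)–(8,8): clear
  edge (8,8)–(4,10): clear
  edge (4,10)–(1,10): clear
  edge (1,10)–(1,0): clear
  midpoint (25/2,37/2) outside
  → clear
Obstacle 2 [(0,19) (1,14) (11,21) (7,24) (2,23)]:
  edge (0,19)–(1,14): clear
  edge (1,14)–(11,21): clear
  edge (11,21)–(7,24): clear
  edge (7,24)–(2,23): clear
  edge (2,23)–(0,19): clear
  midpoint (25/2,37/2) outside
  → clear
Obstacle 3 [(13,1) (22,2) (24,11) (19,11)]:
  edge (13,1)–(22,2): clear
  edge (22,2)–(24,11): clear
  edge (24,11)–(19,11): clear
  edge (19,11)–(13,1): clear
  midpoint (25/2,37/2) outside
  → clear

FREE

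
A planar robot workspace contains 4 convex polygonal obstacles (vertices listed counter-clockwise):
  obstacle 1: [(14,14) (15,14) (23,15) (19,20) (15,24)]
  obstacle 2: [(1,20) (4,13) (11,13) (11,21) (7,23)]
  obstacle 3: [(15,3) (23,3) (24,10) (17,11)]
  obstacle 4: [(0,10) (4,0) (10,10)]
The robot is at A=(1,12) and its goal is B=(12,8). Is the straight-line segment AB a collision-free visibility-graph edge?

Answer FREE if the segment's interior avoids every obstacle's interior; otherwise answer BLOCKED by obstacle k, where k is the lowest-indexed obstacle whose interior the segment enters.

BLOCKED by obstacle 4

Obstacle 1 [(14,14) (15,14) (23,15) (19,20) (15,24)]:
  edge (14,14)–(15,14): clear
  edge (15,14)–(23,15): clear
  edge (23,15)–(19,20): clear
  edge (19,20)–(15,24): clear
  edge (15,24)–(14,14): clear
  midpoint (13/2,10) outside
  → clear
Obstacle 2 [(1,20) (4,13) (11,13) (11,21) (7,23)]:
  edge (1,20)–(4,13): clear
  edge (4,13)–(11,13): clear
  edge (11,13)–(11,21): clear
  edge (11,21)–(7,23): clear
  edge (7,23)–(1,20): clear
  midpoint (13/2,10) outside
  → clear
Obstacle 3 [(15,3) (23,3) (24,10) (17,11)]:
  edge (15,3)–(23,3): clear
  edge (23,3)–(24,10): clear
  edge (24,10)–(17,11): clear
  edge (17,11)–(15,3): clear
  midpoint (13/2,10) outside
  → clear
Obstacle 4 [(0,10) (4,0) (10,10)]:
  edge (0,10)–(4,0): clear
  edge (4,0)–(10,10): crosses AB
  edge (10,10)–(0,10): crosses AB
  → BLOCKED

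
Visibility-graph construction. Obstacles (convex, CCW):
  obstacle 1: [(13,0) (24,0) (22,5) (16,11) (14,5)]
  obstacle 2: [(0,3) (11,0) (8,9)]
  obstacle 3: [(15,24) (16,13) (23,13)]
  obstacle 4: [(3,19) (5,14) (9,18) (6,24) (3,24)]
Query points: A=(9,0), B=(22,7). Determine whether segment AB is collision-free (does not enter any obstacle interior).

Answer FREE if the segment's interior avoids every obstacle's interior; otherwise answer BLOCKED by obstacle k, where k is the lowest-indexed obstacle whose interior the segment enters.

BLOCKED by obstacle 1

Obstacle 1 [(13,0) (24,0) (22,5) (16,11) (14,5)]:
  edge (13,0)–(24,0): clear
  edge (24,0)–(22,5): clear
  edge (22,5)–(16,11): crosses AB
  edge (16,11)–(14,5): clear
  edge (14,5)–(13,0): crosses AB
  → BLOCKED
Obstacle 2 [(0,3) (11,0) (8,9)]:
  edge (0,3)–(11,0): crosses AB
  edge (11,0)–(8,9): crosses AB
  edge (8,9)–(0,3): clear
  → BLOCKED
Obstacle 3 [(15,24) (16,13) (23,13)]:
  edge (15,24)–(16,13): clear
  edge (16,13)–(23,13): clear
  edge (23,13)–(15,24): clear
  midpoint (31/2,7/2) outside
  → clear
Obstacle 4 [(3,19) (5,14) (9,18) (6,24) (3,24)]:
  edge (3,19)–(5,14): clear
  edge (5,14)–(9,18): clear
  edge (9,18)–(6,24): clear
  edge (6,24)–(3,24): clear
  edge (3,24)–(3,19): clear
  midpoint (31/2,7/2) outside
  → clear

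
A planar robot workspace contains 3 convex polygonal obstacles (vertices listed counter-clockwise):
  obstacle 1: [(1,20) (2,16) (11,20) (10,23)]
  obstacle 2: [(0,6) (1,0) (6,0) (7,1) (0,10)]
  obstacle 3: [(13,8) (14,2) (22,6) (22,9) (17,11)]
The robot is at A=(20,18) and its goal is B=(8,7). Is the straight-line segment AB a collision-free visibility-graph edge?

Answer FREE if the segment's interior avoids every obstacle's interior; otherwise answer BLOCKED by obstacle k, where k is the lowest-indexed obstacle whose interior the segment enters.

Obstacle 1 [(1,20) (2,16) (11,20) (10,23)]:
  edge (1,20)–(2,16): clear
  edge (2,16)–(11,20): clear
  edge (11,20)–(10,23): clear
  edge (10,23)–(1,20): clear
  midpoint (14,25/2) outside
  → clear
Obstacle 2 [(0,6) (1,0) (6,0) (7,1) (0,10)]:
  edge (0,6)–(1,0): clear
  edge (1,0)–(6,0): clear
  edge (6,0)–(7,1): clear
  edge (7,1)–(0,10): clear
  edge (0,10)–(0,6): clear
  midpoint (14,25/2) outside
  → clear
Obstacle 3 [(13,8) (14,2) (22,6) (22,9) (17,11)]:
  edge (13,8)–(14,2): clear
  edge (14,2)–(22,6): clear
  edge (22,6)–(22,9): clear
  edge (22,9)–(17,11): clear
  edge (17,11)–(13,8): clear
  midpoint (14,25/2) outside
  → clear

FREE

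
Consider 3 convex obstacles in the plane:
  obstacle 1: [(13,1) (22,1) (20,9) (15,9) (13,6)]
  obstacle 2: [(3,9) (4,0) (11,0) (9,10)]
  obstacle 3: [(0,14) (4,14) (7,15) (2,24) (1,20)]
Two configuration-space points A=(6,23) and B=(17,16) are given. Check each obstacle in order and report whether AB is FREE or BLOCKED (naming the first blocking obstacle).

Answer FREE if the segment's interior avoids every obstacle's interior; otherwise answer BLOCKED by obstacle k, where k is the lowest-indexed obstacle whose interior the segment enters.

FREE

Obstacle 1 [(13,1) (22,1) (20,9) (15,9) (13,6)]:
  edge (13,1)–(22,1): clear
  edge (22,1)–(20,9): clear
  edge (20,9)–(15,9): clear
  edge (15,9)–(13,6): clear
  edge (13,6)–(13,1): clear
  midpoint (23/2,39/2) outside
  → clear
Obstacle 2 [(3,9) (4,0) (11,0) (9,10)]:
  edge (3,9)–(4,0): clear
  edge (4,0)–(11,0): clear
  edge (11,0)–(9,10): clear
  edge (9,10)–(3,9): clear
  midpoint (23/2,39/2) outside
  → clear
Obstacle 3 [(0,14) (4,14) (7,15) (2,24) (1,20)]:
  edge (0,14)–(4,14): clear
  edge (4,14)–(7,15): clear
  edge (7,15)–(2,24): clear
  edge (2,24)–(1,20): clear
  edge (1,20)–(0,14): clear
  midpoint (23/2,39/2) outside
  → clear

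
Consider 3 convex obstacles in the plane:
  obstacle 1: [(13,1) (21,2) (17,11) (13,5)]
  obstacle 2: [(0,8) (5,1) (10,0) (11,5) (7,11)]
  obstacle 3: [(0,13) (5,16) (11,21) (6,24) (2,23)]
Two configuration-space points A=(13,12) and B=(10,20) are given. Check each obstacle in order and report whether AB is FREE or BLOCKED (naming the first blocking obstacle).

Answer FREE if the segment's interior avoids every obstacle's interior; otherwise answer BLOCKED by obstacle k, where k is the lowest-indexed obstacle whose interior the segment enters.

FREE

Obstacle 1 [(13,1) (21,2) (17,11) (13,5)]:
  edge (13,1)–(21,2): clear
  edge (21,2)–(17,11): clear
  edge (17,11)–(13,5): clear
  edge (13,5)–(13,1): clear
  midpoint (23/2,16) outside
  → clear
Obstacle 2 [(0,8) (5,1) (10,0) (11,5) (7,11)]:
  edge (0,8)–(5,1): clear
  edge (5,1)–(10,0): clear
  edge (10,0)–(11,5): clear
  edge (11,5)–(7,11): clear
  edge (7,11)–(0,8): clear
  midpoint (23/2,16) outside
  → clear
Obstacle 3 [(0,13) (5,16) (11,21) (6,24) (2,23)]:
  edge (0,13)–(5,16): clear
  edge (5,16)–(11,21): clear
  edge (11,21)–(6,24): clear
  edge (6,24)–(2,23): clear
  edge (2,23)–(0,13): clear
  midpoint (23/2,16) outside
  → clear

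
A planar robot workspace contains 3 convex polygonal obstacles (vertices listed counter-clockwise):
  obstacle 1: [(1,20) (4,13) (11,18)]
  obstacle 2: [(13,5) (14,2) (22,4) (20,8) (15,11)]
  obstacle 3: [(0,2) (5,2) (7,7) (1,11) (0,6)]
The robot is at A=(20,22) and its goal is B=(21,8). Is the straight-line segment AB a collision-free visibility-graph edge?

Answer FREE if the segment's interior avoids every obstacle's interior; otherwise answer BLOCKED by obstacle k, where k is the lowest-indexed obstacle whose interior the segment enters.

Obstacle 1 [(1,20) (4,13) (11,18)]:
  edge (1,20)–(4,13): clear
  edge (4,13)–(11,18): clear
  edge (11,18)–(1,20): clear
  midpoint (41/2,15) outside
  → clear
Obstacle 2 [(13,5) (14,2) (22,4) (20,8) (15,11)]:
  edge (13,5)–(14,2): clear
  edge (14,2)–(22,4): clear
  edge (22,4)–(20,8): clear
  edge (20,8)–(15,11): clear
  edge (15,11)–(13,5): clear
  midpoint (41/2,15) outside
  → clear
Obstacle 3 [(0,2) (5,2) (7,7) (1,11) (0,6)]:
  edge (0,2)–(5,2): clear
  edge (5,2)–(7,7): clear
  edge (7,7)–(1,11): clear
  edge (1,11)–(0,6): clear
  edge (0,6)–(0,2): clear
  midpoint (41/2,15) outside
  → clear

FREE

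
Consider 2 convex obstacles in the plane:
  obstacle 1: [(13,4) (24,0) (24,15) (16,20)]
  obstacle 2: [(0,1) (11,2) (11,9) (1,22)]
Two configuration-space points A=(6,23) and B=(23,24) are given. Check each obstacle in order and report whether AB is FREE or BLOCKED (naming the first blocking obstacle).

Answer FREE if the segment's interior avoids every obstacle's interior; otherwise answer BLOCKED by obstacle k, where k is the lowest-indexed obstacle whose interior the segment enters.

Obstacle 1 [(13,4) (24,0) (24,15) (16,20)]:
  edge (13,4)–(24,0): clear
  edge (24,0)–(24,15): clear
  edge (24,15)–(16,20): clear
  edge (16,20)–(13,4): clear
  midpoint (29/2,47/2) outside
  → clear
Obstacle 2 [(0,1) (11,2) (11,9) (1,22)]:
  edge (0,1)–(11,2): clear
  edge (11,2)–(11,9): clear
  edge (11,9)–(1,22): clear
  edge (1,22)–(0,1): clear
  midpoint (29/2,47/2) outside
  → clear

FREE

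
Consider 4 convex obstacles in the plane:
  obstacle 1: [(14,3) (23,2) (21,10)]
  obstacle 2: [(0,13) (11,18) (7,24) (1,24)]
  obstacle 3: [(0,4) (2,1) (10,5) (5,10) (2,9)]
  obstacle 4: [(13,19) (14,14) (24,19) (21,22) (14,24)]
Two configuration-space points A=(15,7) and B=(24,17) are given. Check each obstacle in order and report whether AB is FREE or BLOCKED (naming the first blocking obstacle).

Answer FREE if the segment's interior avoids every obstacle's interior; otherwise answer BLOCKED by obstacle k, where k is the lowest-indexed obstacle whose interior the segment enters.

FREE

Obstacle 1 [(14,3) (23,2) (21,10)]:
  edge (14,3)–(23,2): clear
  edge (23,2)–(21,10): clear
  edge (21,10)–(14,3): clear
  midpoint (39/2,12) outside
  → clear
Obstacle 2 [(0,13) (11,18) (7,24) (1,24)]:
  edge (0,13)–(11,18): clear
  edge (11,18)–(7,24): clear
  edge (7,24)–(1,24): clear
  edge (1,24)–(0,13): clear
  midpoint (39/2,12) outside
  → clear
Obstacle 3 [(0,4) (2,1) (10,5) (5,10) (2,9)]:
  edge (0,4)–(2,1): clear
  edge (2,1)–(10,5): clear
  edge (10,5)–(5,10): clear
  edge (5,10)–(2,9): clear
  edge (2,9)–(0,4): clear
  midpoint (39/2,12) outside
  → clear
Obstacle 4 [(13,19) (14,14) (24,19) (21,22) (14,24)]:
  edge (13,19)–(14,14): clear
  edge (14,14)–(24,19): clear
  edge (24,19)–(21,22): clear
  edge (21,22)–(14,24): clear
  edge (14,24)–(13,19): clear
  midpoint (39/2,12) outside
  → clear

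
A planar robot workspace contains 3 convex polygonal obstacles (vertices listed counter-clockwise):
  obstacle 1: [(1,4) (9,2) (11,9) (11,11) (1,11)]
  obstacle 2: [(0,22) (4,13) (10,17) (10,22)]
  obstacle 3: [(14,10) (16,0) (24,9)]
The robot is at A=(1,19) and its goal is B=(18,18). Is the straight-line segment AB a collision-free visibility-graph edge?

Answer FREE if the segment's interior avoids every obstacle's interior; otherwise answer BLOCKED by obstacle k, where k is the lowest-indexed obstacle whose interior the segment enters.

BLOCKED by obstacle 2

Obstacle 1 [(1,4) (9,2) (11,9) (11,11) (1,11)]:
  edge (1,4)–(9,2): clear
  edge (9,2)–(11,9): clear
  edge (11,9)–(11,11): clear
  edge (11,11)–(1,11): clear
  edge (1,11)–(1,4): clear
  midpoint (19/2,37/2) outside
  → clear
Obstacle 2 [(0,22) (4,13) (10,17) (10,22)]:
  edge (0,22)–(4,13): crosses AB
  edge (4,13)–(10,17): clear
  edge (10,17)–(10,22): crosses AB
  edge (10,22)–(0,22): clear
  → BLOCKED
Obstacle 3 [(14,10) (16,0) (24,9)]:
  edge (14,10)–(16,0): clear
  edge (16,0)–(24,9): clear
  edge (24,9)–(14,10): clear
  midpoint (19/2,37/2) outside
  → clear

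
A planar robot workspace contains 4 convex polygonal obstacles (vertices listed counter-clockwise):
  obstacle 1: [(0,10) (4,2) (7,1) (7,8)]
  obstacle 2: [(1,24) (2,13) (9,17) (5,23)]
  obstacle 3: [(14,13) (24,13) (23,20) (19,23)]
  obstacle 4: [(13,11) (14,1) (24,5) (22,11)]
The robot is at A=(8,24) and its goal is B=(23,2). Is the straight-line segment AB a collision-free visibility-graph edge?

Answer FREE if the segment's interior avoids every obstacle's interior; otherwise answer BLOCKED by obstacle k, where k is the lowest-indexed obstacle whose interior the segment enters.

BLOCKED by obstacle 3

Obstacle 1 [(0,10) (4,2) (7,1) (7,8)]:
  edge (0,10)–(4,2): clear
  edge (4,2)–(7,1): clear
  edge (7,1)–(7,8): clear
  edge (7,8)–(0,10): clear
  midpoint (31/2,13) outside
  → clear
Obstacle 2 [(1,24) (2,13) (9,17) (5,23)]:
  edge (1,24)–(2,13): clear
  edge (2,13)–(9,17): clear
  edge (9,17)–(5,23): clear
  edge (5,23)–(1,24): clear
  midpoint (31/2,13) outside
  → clear
Obstacle 3 [(14,13) (24,13) (23,20) (19,23)]:
  edge (14,13)–(24,13): crosses AB
  edge (24,13)–(23,20): clear
  edge (23,20)–(19,23): clear
  edge (19,23)–(14,13): crosses AB
  → BLOCKED
Obstacle 4 [(13,11) (14,1) (24,5) (22,11)]:
  edge (13,11)–(14,1): clear
  edge (14,1)–(24,5): crosses AB
  edge (24,5)–(22,11): clear
  edge (22,11)–(13,11): crosses AB
  → BLOCKED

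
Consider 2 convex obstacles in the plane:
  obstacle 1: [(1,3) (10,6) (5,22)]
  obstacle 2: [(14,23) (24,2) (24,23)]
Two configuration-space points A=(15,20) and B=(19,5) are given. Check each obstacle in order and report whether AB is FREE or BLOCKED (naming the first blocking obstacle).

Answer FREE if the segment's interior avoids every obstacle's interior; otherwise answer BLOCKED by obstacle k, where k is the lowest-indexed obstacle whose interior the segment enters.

FREE

Obstacle 1 [(1,3) (10,6) (5,22)]:
  edge (1,3)–(10,6): clear
  edge (10,6)–(5,22): clear
  edge (5,22)–(1,3): clear
  midpoint (17,25/2) outside
  → clear
Obstacle 2 [(14,23) (24,2) (24,23)]:
  edge (14,23)–(24,2): clear
  edge (24,2)–(24,23): clear
  edge (24,23)–(14,23): clear
  midpoint (17,25/2) outside
  → clear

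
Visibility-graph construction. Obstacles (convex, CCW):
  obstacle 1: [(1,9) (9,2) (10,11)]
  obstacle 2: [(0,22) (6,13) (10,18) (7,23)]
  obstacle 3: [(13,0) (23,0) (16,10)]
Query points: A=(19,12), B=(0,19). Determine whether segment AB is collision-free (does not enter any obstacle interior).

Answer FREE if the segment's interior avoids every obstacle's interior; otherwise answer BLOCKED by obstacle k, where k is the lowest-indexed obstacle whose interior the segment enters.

BLOCKED by obstacle 2

Obstacle 1 [(1,9) (9,2) (10,11)]:
  edge (1,9)–(9,2): clear
  edge (9,2)–(10,11): clear
  edge (10,11)–(1,9): clear
  midpoint (19/2,31/2) outside
  → clear
Obstacle 2 [(0,22) (6,13) (10,18) (7,23)]:
  edge (0,22)–(6,13): crosses AB
  edge (6,13)–(10,18): crosses AB
  edge (10,18)–(7,23): clear
  edge (7,23)–(0,22): clear
  → BLOCKED
Obstacle 3 [(13,0) (23,0) (16,10)]:
  edge (13,0)–(23,0): clear
  edge (23,0)–(16,10): clear
  edge (16,10)–(13,0): clear
  midpoint (19/2,31/2) outside
  → clear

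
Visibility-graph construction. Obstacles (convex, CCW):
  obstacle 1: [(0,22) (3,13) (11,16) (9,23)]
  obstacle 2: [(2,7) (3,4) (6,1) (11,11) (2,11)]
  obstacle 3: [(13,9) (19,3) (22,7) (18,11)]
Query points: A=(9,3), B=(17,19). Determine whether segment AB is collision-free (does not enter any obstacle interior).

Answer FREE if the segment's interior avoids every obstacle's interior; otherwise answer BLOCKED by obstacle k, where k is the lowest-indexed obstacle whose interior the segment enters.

FREE

Obstacle 1 [(0,22) (3,13) (11,16) (9,23)]:
  edge (0,22)–(3,13): clear
  edge (3,13)–(11,16): clear
  edge (11,16)–(9,23): clear
  edge (9,23)–(0,22): clear
  midpoint (13,11) outside
  → clear
Obstacle 2 [(2,7) (3,4) (6,1) (11,11) (2,11)]:
  edge (2,7)–(3,4): clear
  edge (3,4)–(6,1): clear
  edge (6,1)–(11,11): clear
  edge (11,11)–(2,11): clear
  edge (2,11)–(2,7): clear
  midpoint (13,11) outside
  → clear
Obstacle 3 [(13,9) (19,3) (22,7) (18,11)]:
  edge (13,9)–(19,3): clear
  edge (19,3)–(22,7): clear
  edge (22,7)–(18,11): clear
  edge (18,11)–(13,9): clear
  midpoint (13,11) outside
  → clear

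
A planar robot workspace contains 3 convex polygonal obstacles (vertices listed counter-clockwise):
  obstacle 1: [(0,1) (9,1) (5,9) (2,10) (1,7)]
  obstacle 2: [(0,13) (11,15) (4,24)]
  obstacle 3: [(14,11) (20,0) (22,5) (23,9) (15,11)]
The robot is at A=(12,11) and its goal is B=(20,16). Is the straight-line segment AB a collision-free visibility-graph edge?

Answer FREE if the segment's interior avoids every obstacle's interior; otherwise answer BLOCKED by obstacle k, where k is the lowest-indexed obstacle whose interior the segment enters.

Obstacle 1 [(0,1) (9,1) (5,9) (2,10) (1,7)]:
  edge (0,1)–(9,1): clear
  edge (9,1)–(5,9): clear
  edge (5,9)–(2,10): clear
  edge (2,10)–(1,7): clear
  edge (1,7)–(0,1): clear
  midpoint (16,27/2) outside
  → clear
Obstacle 2 [(0,13) (11,15) (4,24)]:
  edge (0,13)–(11,15): clear
  edge (11,15)–(4,24): clear
  edge (4,24)–(0,13): clear
  midpoint (16,27/2) outside
  → clear
Obstacle 3 [(14,11) (20,0) (22,5) (23,9) (15,11)]:
  edge (14,11)–(20,0): clear
  edge (20,0)–(22,5): clear
  edge (22,5)–(23,9): clear
  edge (23,9)–(15,11): clear
  edge (15,11)–(14,11): clear
  midpoint (16,27/2) outside
  → clear

FREE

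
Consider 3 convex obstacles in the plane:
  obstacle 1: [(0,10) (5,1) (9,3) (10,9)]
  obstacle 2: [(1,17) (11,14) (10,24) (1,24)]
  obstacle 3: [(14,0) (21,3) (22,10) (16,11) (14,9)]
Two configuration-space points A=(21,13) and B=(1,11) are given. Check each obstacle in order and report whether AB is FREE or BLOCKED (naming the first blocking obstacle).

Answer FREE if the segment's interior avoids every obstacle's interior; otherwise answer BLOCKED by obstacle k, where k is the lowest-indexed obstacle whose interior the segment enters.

Obstacle 1 [(0,10) (5,1) (9,3) (10,9)]:
  edge (0,10)–(5,1): clear
  edge (5,1)–(9,3): clear
  edge (9,3)–(10,9): clear
  edge (10,9)–(0,10): clear
  midpoint (11,12) outside
  → clear
Obstacle 2 [(1,17) (11,14) (10,24) (1,24)]:
  edge (1,17)–(11,14): clear
  edge (11,14)–(10,24): clear
  edge (10,24)–(1,24): clear
  edge (1,24)–(1,17): clear
  midpoint (11,12) outside
  → clear
Obstacle 3 [(14,0) (21,3) (22,10) (16,11) (14,9)]:
  edge (14,0)–(21,3): clear
  edge (21,3)–(22,10): clear
  edge (22,10)–(16,11): clear
  edge (16,11)–(14,9): clear
  edge (14,9)–(14,0): clear
  midpoint (11,12) outside
  → clear

FREE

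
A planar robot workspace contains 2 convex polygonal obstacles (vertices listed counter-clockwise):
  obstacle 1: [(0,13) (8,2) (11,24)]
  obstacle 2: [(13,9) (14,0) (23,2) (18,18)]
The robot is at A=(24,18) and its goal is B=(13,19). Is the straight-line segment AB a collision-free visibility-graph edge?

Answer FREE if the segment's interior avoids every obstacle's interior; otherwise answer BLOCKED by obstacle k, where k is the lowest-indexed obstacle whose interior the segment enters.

Obstacle 1 [(0,13) (8,2) (11,24)]:
  edge (0,13)–(8,2): clear
  edge (8,2)–(11,24): clear
  edge (11,24)–(0,13): clear
  midpoint (37/2,37/2) outside
  → clear
Obstacle 2 [(13,9) (14,0) (23,2) (18,18)]:
  edge (13,9)–(14,0): clear
  edge (14,0)–(23,2): clear
  edge (23,2)–(18,18): clear
  edge (18,18)–(13,9): clear
  midpoint (37/2,37/2) outside
  → clear

FREE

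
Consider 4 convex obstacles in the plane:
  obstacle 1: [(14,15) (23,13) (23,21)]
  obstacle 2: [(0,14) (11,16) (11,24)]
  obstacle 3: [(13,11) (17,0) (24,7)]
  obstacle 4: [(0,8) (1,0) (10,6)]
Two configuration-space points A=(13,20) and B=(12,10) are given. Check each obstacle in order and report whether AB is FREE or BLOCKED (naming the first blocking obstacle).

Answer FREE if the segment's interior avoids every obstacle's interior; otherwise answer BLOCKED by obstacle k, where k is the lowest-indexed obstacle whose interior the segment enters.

Obstacle 1 [(14,15) (23,13) (23,21)]:
  edge (14,15)–(23,13): clear
  edge (23,13)–(23,21): clear
  edge (23,21)–(14,15): clear
  midpoint (25/2,15) outside
  → clear
Obstacle 2 [(0,14) (11,16) (11,24)]:
  edge (0,14)–(11,16): clear
  edge (11,16)–(11,24): clear
  edge (11,24)–(0,14): clear
  midpoint (25/2,15) outside
  → clear
Obstacle 3 [(13,11) (17,0) (24,7)]:
  edge (13,11)–(17,0): clear
  edge (17,0)–(24,7): clear
  edge (24,7)–(13,11): clear
  midpoint (25/2,15) outside
  → clear
Obstacle 4 [(0,8) (1,0) (10,6)]:
  edge (0,8)–(1,0): clear
  edge (1,0)–(10,6): clear
  edge (10,6)–(0,8): clear
  midpoint (25/2,15) outside
  → clear

FREE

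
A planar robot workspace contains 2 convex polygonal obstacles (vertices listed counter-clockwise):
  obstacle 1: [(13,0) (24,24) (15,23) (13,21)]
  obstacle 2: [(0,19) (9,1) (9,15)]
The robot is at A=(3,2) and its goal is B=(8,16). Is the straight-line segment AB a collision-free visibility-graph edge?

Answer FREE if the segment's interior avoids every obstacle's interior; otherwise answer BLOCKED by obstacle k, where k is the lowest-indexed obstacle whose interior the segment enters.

BLOCKED by obstacle 2

Obstacle 1 [(13,0) (24,24) (15,23) (13,21)]:
  edge (13,0)–(24,24): clear
  edge (24,24)–(15,23): clear
  edge (15,23)–(13,21): clear
  edge (13,21)–(13,0): clear
  midpoint (11/2,9) outside
  → clear
Obstacle 2 [(0,19) (9,1) (9,15)]:
  edge (0,19)–(9,1): crosses AB
  edge (9,1)–(9,15): clear
  edge (9,15)–(0,19): crosses AB
  → BLOCKED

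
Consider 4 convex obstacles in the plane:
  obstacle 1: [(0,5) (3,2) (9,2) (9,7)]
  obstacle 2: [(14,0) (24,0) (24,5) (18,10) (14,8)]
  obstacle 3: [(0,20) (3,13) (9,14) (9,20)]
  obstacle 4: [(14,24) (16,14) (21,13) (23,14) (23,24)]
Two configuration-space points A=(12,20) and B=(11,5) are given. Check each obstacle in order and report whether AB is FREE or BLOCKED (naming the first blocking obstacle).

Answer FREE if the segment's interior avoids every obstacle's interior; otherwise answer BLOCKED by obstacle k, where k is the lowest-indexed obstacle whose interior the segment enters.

FREE

Obstacle 1 [(0,5) (3,2) (9,2) (9,7)]:
  edge (0,5)–(3,2): clear
  edge (3,2)–(9,2): clear
  edge (9,2)–(9,7): clear
  edge (9,7)–(0,5): clear
  midpoint (23/2,25/2) outside
  → clear
Obstacle 2 [(14,0) (24,0) (24,5) (18,10) (14,8)]:
  edge (14,0)–(24,0): clear
  edge (24,0)–(24,5): clear
  edge (24,5)–(18,10): clear
  edge (18,10)–(14,8): clear
  edge (14,8)–(14,0): clear
  midpoint (23/2,25/2) outside
  → clear
Obstacle 3 [(0,20) (3,13) (9,14) (9,20)]:
  edge (0,20)–(3,13): clear
  edge (3,13)–(9,14): clear
  edge (9,14)–(9,20): clear
  edge (9,20)–(0,20): clear
  midpoint (23/2,25/2) outside
  → clear
Obstacle 4 [(14,24) (16,14) (21,13) (23,14) (23,24)]:
  edge (14,24)–(16,14): clear
  edge (16,14)–(21,13): clear
  edge (21,13)–(23,14): clear
  edge (23,14)–(23,24): clear
  edge (23,24)–(14,24): clear
  midpoint (23/2,25/2) outside
  → clear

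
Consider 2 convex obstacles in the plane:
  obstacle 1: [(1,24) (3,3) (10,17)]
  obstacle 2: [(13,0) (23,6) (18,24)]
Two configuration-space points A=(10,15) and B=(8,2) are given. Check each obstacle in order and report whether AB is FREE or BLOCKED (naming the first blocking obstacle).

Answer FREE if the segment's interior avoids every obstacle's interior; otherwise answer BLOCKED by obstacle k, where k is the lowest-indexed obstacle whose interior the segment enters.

FREE

Obstacle 1 [(1,24) (3,3) (10,17)]:
  edge (1,24)–(3,3): clear
  edge (3,3)–(10,17): clear
  edge (10,17)–(1,24): clear
  midpoint (9,17/2) outside
  → clear
Obstacle 2 [(13,0) (23,6) (18,24)]:
  edge (13,0)–(23,6): clear
  edge (23,6)–(18,24): clear
  edge (18,24)–(13,0): clear
  midpoint (9,17/2) outside
  → clear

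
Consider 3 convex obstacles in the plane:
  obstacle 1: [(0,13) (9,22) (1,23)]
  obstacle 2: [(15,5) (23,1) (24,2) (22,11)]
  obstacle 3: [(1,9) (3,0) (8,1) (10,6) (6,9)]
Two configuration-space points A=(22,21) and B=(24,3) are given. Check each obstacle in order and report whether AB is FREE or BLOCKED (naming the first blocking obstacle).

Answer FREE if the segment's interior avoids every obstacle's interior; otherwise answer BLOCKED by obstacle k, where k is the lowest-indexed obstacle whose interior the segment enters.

FREE

Obstacle 1 [(0,13) (9,22) (1,23)]:
  edge (0,13)–(9,22): clear
  edge (9,22)–(1,23): clear
  edge (1,23)–(0,13): clear
  midpoint (23,12) outside
  → clear
Obstacle 2 [(15,5) (23,1) (24,2) (22,11)]:
  edge (15,5)–(23,1): clear
  edge (23,1)–(24,2): clear
  edge (24,2)–(22,11): clear
  edge (22,11)–(15,5): clear
  midpoint (23,12) outside
  → clear
Obstacle 3 [(1,9) (3,0) (8,1) (10,6) (6,9)]:
  edge (1,9)–(3,0): clear
  edge (3,0)–(8,1): clear
  edge (8,1)–(10,6): clear
  edge (10,6)–(6,9): clear
  edge (6,9)–(1,9): clear
  midpoint (23,12) outside
  → clear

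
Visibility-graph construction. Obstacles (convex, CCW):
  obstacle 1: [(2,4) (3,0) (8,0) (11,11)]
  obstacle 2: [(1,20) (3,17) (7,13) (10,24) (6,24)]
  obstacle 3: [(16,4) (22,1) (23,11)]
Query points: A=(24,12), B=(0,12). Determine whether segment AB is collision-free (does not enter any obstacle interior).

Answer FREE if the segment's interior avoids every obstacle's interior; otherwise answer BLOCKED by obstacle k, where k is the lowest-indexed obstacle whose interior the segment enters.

Obstacle 1 [(2,4) (3,0) (8,0) (11,11)]:
  edge (2,4)–(3,0): clear
  edge (3,0)–(8,0): clear
  edge (8,0)–(11,11): clear
  edge (11,11)–(2,4): clear
  midpoint (12,12) outside
  → clear
Obstacle 2 [(1,20) (3,17) (7,13) (10,24) (6,24)]:
  edge (1,20)–(3,17): clear
  edge (3,17)–(7,13): clear
  edge (7,13)–(10,24): clear
  edge (10,24)–(6,24): clear
  edge (6,24)–(1,20): clear
  midpoint (12,12) outside
  → clear
Obstacle 3 [(16,4) (22,1) (23,11)]:
  edge (16,4)–(22,1): clear
  edge (22,1)–(23,11): clear
  edge (23,11)–(16,4): clear
  midpoint (12,12) outside
  → clear

FREE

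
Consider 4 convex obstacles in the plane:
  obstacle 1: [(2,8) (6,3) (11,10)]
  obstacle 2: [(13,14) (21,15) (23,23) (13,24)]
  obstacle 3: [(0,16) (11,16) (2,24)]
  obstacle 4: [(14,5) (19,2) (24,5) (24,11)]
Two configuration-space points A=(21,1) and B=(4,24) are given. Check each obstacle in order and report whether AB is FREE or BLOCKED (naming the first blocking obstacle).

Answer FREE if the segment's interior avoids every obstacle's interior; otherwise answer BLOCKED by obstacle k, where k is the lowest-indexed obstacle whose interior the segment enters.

BLOCKED by obstacle 3

Obstacle 1 [(2,8) (6,3) (11,10)]:
  edge (2,8)–(6,3): clear
  edge (6,3)–(11,10): clear
  edge (11,10)–(2,8): clear
  midpoint (25/2,25/2) outside
  → clear
Obstacle 2 [(13,14) (21,15) (23,23) (13,24)]:
  edge (13,14)–(21,15): clear
  edge (21,15)–(23,23): clear
  edge (23,23)–(13,24): clear
  edge (13,24)–(13,14): clear
  midpoint (25/2,25/2) outside
  → clear
Obstacle 3 [(0,16) (11,16) (2,24)]:
  edge (0,16)–(11,16): crosses AB
  edge (11,16)–(2,24): crosses AB
  edge (2,24)–(0,16): clear
  → BLOCKED
Obstacle 4 [(14,5) (19,2) (24,5) (24,11)]:
  edge (14,5)–(19,2): clear
  edge (19,2)–(24,5): crosses AB
  edge (24,5)–(24,11): clear
  edge (24,11)–(14,5): crosses AB
  → BLOCKED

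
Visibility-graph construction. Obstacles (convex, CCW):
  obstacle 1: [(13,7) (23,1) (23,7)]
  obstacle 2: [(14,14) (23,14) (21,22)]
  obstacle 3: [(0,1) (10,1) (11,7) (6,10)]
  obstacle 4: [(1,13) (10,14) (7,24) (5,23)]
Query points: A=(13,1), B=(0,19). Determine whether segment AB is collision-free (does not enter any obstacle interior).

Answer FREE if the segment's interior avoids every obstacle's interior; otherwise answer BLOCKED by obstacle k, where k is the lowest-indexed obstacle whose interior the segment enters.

Obstacle 1 [(13,7) (23,1) (23,7)]:
  edge (13,7)–(23,1): clear
  edge (23,1)–(23,7): clear
  edge (23,7)–(13,7): clear
  midpoint (13/2,10) outside
  → clear
Obstacle 2 [(14,14) (23,14) (21,22)]:
  edge (14,14)–(23,14): clear
  edge (23,14)–(21,22): clear
  edge (21,22)–(14,14): clear
  midpoint (13/2,10) outside
  → clear
Obstacle 3 [(0,1) (10,1) (11,7) (6,10)]:
  edge (0,1)–(10,1): clear
  edge (10,1)–(11,7): crosses AB
  edge (11,7)–(6,10): crosses AB
  edge (6,10)–(0,1): clear
  → BLOCKED
Obstacle 4 [(1,13) (10,14) (7,24) (5,23)]:
  edge (1,13)–(10,14): crosses AB
  edge (10,14)–(7,24): clear
  edge (7,24)–(5,23): clear
  edge (5,23)–(1,13): crosses AB
  → BLOCKED

BLOCKED by obstacle 3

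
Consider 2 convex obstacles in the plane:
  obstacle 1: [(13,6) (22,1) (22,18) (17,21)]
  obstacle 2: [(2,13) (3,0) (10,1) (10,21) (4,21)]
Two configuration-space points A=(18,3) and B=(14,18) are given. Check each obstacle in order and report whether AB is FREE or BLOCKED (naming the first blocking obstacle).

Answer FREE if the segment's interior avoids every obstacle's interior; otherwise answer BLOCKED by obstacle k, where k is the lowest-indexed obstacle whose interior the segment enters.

BLOCKED by obstacle 1

Obstacle 1 [(13,6) (22,1) (22,18) (17,21)]:
  edge (13,6)–(22,1): crosses AB
  edge (22,1)–(22,18): clear
  edge (22,18)–(17,21): clear
  edge (17,21)–(13,6): crosses AB
  → BLOCKED
Obstacle 2 [(2,13) (3,0) (10,1) (10,21) (4,21)]:
  edge (2,13)–(3,0): clear
  edge (3,0)–(10,1): clear
  edge (10,1)–(10,21): clear
  edge (10,21)–(4,21): clear
  edge (4,21)–(2,13): clear
  midpoint (16,21/2) outside
  → clear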